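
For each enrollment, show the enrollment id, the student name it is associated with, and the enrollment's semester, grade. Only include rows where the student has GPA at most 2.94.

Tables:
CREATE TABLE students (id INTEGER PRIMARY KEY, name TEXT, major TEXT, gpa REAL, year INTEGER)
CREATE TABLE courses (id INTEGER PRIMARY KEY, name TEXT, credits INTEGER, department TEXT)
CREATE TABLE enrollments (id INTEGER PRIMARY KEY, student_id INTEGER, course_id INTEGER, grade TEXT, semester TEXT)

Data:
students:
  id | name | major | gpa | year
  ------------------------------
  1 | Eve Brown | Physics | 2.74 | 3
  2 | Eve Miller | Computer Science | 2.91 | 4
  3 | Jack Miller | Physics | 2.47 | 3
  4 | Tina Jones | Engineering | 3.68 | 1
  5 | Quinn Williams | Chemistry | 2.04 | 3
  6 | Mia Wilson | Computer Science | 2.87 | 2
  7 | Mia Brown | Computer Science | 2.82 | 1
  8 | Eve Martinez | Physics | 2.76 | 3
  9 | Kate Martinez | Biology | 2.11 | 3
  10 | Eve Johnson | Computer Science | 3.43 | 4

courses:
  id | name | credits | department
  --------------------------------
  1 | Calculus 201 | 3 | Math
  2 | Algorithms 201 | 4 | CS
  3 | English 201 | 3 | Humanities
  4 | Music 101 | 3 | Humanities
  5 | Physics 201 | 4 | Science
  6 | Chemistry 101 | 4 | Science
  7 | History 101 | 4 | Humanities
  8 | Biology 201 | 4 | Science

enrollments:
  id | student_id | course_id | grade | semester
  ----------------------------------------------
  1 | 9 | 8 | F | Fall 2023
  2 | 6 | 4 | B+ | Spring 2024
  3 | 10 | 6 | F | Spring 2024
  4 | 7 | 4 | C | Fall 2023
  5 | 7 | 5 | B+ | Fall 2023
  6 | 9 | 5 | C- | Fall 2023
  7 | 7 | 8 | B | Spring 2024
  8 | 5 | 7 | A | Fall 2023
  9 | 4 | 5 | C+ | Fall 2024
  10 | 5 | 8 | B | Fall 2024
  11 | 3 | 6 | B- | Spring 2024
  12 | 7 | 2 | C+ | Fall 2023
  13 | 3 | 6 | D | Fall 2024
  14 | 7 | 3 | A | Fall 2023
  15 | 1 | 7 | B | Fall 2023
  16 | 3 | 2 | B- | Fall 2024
SELECT c.id, p.name AS student, c.semester, c.grade FROM enrollments c JOIN students p ON c.student_id = p.id WHERE p.gpa <= 2.94

Execution result:
id | student | semester | grade
1 | Kate Martinez | Fall 2023 | F
2 | Mia Wilson | Spring 2024 | B+
4 | Mia Brown | Fall 2023 | C
5 | Mia Brown | Fall 2023 | B+
6 | Kate Martinez | Fall 2023 | C-
7 | Mia Brown | Spring 2024 | B
8 | Quinn Williams | Fall 2023 | A
10 | Quinn Williams | Fall 2024 | B
11 | Jack Miller | Spring 2024 | B-
12 | Mia Brown | Fall 2023 | C+
13 | Jack Miller | Fall 2024 | D
14 | Mia Brown | Fall 2023 | A
15 | Eve Brown | Fall 2023 | B
16 | Jack Miller | Fall 2024 | B-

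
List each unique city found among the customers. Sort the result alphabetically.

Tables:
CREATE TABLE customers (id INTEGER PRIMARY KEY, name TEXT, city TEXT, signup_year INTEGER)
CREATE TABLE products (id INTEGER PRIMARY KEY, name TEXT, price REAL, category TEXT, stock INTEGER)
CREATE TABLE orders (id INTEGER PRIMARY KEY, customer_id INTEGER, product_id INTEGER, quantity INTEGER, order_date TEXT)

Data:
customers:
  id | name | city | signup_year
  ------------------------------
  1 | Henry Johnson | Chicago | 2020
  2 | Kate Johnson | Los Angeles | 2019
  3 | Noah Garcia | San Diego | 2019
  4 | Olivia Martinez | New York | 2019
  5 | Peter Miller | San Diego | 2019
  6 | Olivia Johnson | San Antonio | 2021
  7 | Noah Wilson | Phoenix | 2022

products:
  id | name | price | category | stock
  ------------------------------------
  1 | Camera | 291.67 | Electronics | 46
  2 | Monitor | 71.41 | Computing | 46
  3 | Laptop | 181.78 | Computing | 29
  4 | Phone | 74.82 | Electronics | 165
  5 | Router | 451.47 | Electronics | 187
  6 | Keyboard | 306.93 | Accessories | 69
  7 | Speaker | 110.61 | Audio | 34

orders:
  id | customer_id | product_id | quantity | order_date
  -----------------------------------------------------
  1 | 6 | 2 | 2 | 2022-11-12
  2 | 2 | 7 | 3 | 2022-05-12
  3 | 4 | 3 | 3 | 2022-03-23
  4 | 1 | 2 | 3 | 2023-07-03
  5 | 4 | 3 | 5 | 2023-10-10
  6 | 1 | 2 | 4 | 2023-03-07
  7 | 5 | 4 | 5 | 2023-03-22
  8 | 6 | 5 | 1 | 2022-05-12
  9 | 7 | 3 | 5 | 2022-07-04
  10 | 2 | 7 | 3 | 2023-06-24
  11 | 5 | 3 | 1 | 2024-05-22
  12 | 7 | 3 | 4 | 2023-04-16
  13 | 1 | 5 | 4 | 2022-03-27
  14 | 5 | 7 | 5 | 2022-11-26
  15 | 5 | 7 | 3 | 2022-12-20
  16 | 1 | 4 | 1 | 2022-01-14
SELECT DISTINCT city FROM customers ORDER BY city

Execution result:
city
Chicago
Los Angeles
New York
Phoenix
San Antonio
San Diego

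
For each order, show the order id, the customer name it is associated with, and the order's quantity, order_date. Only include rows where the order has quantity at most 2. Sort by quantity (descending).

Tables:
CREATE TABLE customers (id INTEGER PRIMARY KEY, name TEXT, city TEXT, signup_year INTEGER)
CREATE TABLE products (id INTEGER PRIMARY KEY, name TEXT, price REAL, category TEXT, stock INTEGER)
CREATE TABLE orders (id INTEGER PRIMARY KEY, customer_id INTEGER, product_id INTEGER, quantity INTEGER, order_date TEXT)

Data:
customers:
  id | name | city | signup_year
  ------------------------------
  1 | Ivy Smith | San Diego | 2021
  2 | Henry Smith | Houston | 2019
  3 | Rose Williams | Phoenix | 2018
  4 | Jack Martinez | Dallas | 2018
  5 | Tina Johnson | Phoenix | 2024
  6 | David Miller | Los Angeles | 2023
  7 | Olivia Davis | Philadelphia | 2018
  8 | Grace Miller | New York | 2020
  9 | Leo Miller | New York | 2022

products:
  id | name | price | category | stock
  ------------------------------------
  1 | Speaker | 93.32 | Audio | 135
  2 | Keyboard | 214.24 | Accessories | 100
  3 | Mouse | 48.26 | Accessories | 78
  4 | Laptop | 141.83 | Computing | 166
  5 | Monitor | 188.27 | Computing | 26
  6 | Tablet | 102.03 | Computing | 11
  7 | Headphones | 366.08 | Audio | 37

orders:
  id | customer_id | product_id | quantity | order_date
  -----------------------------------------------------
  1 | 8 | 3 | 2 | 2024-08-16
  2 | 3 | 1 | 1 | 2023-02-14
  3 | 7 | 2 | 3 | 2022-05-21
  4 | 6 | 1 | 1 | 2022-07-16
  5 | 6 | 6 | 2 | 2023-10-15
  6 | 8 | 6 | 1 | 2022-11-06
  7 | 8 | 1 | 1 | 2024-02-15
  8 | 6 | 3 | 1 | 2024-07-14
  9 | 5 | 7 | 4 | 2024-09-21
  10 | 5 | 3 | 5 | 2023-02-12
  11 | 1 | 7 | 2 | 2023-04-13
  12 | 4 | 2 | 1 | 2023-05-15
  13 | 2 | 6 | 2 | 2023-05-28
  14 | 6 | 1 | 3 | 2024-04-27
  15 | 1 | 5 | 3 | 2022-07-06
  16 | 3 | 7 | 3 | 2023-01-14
SELECT c.id, p.name AS customer, c.quantity, c.order_date FROM orders c JOIN customers p ON c.customer_id = p.id WHERE c.quantity <= 2 ORDER BY c.quantity DESC

Execution result:
id | customer | quantity | order_date
1 | Grace Miller | 2 | 2024-08-16
5 | David Miller | 2 | 2023-10-15
11 | Ivy Smith | 2 | 2023-04-13
13 | Henry Smith | 2 | 2023-05-28
2 | Rose Williams | 1 | 2023-02-14
4 | David Miller | 1 | 2022-07-16
6 | Grace Miller | 1 | 2022-11-06
7 | Grace Miller | 1 | 2024-02-15
8 | David Miller | 1 | 2024-07-14
12 | Jack Martinez | 1 | 2023-05-15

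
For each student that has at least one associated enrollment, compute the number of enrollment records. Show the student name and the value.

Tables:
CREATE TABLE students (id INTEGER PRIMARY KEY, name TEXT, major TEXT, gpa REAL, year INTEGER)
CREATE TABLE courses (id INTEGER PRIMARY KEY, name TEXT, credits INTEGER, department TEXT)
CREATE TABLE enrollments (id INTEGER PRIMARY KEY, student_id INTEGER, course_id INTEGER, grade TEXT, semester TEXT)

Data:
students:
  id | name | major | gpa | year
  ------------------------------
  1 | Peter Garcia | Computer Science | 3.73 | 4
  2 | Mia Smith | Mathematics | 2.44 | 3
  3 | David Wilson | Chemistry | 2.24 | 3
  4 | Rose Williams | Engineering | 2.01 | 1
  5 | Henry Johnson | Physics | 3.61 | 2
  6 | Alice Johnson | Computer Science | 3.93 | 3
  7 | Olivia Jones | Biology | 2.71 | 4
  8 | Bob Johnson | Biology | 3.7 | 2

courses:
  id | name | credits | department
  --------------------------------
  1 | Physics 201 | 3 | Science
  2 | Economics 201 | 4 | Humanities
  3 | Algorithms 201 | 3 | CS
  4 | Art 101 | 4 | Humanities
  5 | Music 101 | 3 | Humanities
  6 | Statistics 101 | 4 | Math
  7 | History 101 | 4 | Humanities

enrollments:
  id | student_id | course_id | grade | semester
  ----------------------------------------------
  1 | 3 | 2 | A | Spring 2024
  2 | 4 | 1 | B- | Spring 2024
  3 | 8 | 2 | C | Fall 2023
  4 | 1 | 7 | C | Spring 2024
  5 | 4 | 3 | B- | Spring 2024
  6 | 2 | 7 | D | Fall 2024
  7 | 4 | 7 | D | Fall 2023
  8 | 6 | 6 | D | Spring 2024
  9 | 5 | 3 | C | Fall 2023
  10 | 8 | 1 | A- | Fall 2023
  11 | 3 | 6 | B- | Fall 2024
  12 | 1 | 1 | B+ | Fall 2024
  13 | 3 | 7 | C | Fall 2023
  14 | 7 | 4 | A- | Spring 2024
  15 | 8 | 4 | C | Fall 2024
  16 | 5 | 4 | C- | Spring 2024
SELECT p.name, COUNT(*) AS n FROM enrollments c JOIN students p ON c.student_id = p.id GROUP BY p.id, p.name

Execution result:
name | n
Peter Garcia | 2
Mia Smith | 1
David Wilson | 3
Rose Williams | 3
Henry Johnson | 2
Alice Johnson | 1
Olivia Jones | 1
Bob Johnson | 3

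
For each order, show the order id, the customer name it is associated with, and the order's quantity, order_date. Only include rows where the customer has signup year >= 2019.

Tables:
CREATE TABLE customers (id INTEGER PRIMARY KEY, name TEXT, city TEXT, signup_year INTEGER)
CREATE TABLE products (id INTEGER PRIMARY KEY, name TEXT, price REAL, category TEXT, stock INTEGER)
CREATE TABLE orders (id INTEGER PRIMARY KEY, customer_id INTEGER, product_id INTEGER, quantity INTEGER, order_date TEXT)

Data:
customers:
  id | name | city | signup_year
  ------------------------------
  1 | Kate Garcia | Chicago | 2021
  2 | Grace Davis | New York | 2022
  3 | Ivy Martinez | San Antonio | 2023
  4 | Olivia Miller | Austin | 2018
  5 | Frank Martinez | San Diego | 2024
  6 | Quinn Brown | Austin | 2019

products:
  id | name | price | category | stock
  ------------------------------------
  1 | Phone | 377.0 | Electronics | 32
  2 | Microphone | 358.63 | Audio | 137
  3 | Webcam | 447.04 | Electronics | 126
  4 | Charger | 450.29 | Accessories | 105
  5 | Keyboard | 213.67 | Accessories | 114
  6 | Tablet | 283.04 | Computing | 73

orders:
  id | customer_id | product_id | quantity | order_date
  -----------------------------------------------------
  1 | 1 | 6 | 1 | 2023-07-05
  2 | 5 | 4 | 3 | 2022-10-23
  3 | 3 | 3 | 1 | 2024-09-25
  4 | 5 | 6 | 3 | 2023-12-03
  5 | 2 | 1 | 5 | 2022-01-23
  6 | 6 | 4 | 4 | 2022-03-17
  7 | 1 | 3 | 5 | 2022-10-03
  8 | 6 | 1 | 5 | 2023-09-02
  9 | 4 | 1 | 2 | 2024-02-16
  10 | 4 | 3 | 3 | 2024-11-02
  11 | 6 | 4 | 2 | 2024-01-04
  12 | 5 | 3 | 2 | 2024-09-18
SELECT c.id, p.name AS customer, c.quantity, c.order_date FROM orders c JOIN customers p ON c.customer_id = p.id WHERE p.signup_year >= 2019

Execution result:
id | customer | quantity | order_date
1 | Kate Garcia | 1 | 2023-07-05
2 | Frank Martinez | 3 | 2022-10-23
3 | Ivy Martinez | 1 | 2024-09-25
4 | Frank Martinez | 3 | 2023-12-03
5 | Grace Davis | 5 | 2022-01-23
6 | Quinn Brown | 4 | 2022-03-17
7 | Kate Garcia | 5 | 2022-10-03
8 | Quinn Brown | 5 | 2023-09-02
11 | Quinn Brown | 2 | 2024-01-04
12 | Frank Martinez | 2 | 2024-09-18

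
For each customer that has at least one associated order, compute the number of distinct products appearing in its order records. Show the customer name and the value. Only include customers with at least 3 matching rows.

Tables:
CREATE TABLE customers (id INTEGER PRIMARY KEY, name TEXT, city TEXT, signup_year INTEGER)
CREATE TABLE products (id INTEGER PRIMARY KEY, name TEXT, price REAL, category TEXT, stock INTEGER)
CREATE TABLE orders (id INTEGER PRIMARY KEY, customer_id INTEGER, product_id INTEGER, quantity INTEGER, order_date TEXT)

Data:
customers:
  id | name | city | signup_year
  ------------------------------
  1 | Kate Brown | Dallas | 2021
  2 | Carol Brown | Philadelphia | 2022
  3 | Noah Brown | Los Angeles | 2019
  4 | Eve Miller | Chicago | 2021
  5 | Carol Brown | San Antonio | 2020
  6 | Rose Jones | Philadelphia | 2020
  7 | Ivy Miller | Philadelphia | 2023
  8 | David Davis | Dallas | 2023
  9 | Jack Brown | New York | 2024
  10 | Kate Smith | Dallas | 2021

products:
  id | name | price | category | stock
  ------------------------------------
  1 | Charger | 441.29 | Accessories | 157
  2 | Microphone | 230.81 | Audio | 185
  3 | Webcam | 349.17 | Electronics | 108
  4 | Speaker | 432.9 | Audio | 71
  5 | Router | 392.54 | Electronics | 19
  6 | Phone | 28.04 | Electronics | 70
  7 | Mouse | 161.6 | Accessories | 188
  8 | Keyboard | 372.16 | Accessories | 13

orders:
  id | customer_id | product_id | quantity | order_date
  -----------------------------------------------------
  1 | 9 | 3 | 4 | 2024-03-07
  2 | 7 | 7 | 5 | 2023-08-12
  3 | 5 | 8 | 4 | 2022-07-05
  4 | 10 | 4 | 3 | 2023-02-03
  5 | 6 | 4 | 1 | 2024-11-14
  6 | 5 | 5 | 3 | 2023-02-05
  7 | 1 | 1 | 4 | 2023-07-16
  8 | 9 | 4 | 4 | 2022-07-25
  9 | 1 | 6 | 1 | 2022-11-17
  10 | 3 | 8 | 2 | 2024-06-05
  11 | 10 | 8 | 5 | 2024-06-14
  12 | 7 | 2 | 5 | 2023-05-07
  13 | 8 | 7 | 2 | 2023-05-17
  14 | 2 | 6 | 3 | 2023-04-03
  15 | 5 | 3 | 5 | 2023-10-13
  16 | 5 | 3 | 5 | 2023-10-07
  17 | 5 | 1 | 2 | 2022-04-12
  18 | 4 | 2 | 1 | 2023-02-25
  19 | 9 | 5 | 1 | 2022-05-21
SELECT p.name, COUNT(DISTINCT c.product_id) AS distinct_product_count FROM orders c JOIN customers p ON c.customer_id = p.id GROUP BY p.id, p.name HAVING COUNT(*) >= 3

Execution result:
name | distinct_product_count
Carol Brown | 4
Jack Brown | 3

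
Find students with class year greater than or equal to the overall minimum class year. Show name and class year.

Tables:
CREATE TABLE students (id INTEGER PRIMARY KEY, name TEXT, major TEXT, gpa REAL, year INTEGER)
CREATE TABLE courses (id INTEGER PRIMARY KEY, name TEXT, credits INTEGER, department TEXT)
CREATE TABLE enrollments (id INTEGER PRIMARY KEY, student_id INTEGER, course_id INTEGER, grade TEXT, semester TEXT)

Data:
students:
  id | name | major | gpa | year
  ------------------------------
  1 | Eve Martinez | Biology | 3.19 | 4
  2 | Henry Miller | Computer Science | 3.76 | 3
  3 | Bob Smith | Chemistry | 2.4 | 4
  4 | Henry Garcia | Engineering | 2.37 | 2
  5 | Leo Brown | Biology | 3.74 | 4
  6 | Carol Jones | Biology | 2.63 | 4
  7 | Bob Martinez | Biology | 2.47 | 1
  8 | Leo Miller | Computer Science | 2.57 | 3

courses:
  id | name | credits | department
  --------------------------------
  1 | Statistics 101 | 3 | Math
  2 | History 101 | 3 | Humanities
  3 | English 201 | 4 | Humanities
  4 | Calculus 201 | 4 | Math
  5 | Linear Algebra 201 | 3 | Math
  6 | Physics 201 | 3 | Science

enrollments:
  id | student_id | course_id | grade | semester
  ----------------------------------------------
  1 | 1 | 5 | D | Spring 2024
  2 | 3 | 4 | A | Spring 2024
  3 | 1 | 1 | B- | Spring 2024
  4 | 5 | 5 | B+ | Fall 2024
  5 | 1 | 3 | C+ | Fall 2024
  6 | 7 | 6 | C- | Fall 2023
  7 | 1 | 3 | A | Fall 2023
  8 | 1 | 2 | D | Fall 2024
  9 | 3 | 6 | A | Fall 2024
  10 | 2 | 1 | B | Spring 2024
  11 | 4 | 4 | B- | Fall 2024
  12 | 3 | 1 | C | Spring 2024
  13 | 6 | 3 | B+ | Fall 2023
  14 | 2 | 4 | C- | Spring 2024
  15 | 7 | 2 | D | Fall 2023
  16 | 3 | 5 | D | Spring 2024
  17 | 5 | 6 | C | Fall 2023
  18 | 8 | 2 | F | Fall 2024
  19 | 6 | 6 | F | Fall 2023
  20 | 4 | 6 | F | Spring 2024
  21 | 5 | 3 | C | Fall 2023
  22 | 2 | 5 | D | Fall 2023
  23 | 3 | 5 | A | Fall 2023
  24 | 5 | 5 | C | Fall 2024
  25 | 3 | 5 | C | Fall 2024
SELECT name, year FROM students WHERE year >= (SELECT MIN(year) FROM students)

Execution result:
name | year
Eve Martinez | 4
Henry Miller | 3
Bob Smith | 4
Henry Garcia | 2
Leo Brown | 4
Carol Jones | 4
Bob Martinez | 1
Leo Miller | 3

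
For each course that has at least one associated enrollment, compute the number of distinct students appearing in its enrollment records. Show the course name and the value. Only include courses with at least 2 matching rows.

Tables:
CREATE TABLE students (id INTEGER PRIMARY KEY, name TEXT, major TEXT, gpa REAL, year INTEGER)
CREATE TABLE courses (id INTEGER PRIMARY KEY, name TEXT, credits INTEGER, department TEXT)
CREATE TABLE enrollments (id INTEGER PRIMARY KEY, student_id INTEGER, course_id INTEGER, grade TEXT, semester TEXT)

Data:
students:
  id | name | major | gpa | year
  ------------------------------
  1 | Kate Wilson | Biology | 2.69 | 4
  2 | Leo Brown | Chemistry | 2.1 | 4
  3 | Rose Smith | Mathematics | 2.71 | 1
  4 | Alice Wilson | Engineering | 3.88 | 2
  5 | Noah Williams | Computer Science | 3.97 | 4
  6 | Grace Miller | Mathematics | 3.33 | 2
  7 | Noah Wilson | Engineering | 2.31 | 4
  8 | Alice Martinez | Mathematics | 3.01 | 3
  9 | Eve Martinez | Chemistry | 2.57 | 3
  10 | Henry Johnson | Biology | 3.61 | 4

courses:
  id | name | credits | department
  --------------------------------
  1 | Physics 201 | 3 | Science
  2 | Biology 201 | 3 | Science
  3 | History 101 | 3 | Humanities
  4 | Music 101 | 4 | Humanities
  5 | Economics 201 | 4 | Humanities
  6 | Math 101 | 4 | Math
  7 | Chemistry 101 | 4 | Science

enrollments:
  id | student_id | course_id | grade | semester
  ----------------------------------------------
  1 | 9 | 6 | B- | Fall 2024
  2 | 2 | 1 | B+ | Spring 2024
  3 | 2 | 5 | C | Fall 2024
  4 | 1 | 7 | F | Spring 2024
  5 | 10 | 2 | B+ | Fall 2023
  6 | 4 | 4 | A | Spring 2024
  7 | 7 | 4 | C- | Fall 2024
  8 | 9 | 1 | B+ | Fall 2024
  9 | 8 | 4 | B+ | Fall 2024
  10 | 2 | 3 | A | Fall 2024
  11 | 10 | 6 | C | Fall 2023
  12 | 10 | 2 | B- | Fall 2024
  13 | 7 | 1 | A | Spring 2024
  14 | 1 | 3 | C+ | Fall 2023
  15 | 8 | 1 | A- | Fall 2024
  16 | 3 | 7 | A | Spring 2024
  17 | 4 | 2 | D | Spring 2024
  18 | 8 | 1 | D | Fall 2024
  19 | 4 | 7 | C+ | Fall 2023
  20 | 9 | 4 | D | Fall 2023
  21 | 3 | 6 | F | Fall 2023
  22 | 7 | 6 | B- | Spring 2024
SELECT p.name, COUNT(DISTINCT c.student_id) AS distinct_student_count FROM enrollments c JOIN courses p ON c.course_id = p.id GROUP BY p.id, p.name HAVING COUNT(*) >= 2

Execution result:
name | distinct_student_count
Physics 201 | 4
Biology 201 | 2
History 101 | 2
Music 101 | 4
Math 101 | 4
Chemistry 101 | 3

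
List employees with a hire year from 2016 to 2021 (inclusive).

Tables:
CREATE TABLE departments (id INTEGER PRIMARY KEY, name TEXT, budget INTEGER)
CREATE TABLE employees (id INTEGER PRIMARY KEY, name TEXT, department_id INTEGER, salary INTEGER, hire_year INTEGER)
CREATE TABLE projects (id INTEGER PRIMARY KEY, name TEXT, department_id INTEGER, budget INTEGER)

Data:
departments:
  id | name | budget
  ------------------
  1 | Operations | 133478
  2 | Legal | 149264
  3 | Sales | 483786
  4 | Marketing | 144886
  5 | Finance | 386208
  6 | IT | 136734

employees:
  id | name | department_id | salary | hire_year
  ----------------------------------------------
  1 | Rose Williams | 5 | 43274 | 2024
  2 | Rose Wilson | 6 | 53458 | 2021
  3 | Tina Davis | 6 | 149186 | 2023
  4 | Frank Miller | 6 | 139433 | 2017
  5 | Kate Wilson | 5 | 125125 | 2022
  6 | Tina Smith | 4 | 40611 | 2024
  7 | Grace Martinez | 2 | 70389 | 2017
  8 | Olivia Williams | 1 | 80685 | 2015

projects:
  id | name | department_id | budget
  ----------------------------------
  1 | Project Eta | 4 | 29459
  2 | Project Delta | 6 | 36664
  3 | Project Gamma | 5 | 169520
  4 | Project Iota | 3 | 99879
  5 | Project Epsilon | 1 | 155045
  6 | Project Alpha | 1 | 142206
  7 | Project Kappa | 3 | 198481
SELECT name, hire_year FROM employees WHERE hire_year BETWEEN 2016 AND 2021

Execution result:
name | hire_year
Rose Wilson | 2021
Frank Miller | 2017
Grace Martinez | 2017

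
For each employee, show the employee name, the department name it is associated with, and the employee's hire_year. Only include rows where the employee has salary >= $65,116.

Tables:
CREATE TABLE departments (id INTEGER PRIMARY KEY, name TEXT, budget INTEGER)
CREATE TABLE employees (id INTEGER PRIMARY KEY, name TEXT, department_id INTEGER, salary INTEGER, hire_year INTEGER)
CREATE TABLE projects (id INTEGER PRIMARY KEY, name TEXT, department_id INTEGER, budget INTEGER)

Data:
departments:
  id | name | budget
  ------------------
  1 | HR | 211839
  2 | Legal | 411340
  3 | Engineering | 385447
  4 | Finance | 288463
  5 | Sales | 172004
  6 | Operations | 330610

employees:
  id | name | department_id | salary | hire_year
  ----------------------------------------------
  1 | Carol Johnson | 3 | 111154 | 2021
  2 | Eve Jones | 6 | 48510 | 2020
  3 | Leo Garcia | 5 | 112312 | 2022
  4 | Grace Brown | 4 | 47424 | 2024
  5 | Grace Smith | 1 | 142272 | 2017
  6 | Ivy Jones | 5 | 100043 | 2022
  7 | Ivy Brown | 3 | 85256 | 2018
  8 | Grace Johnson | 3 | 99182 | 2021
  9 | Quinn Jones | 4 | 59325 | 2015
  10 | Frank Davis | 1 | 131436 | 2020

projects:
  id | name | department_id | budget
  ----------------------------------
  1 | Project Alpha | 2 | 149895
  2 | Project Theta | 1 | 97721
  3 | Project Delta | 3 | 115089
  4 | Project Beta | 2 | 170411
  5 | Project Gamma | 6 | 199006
SELECT c.name, p.name AS department, c.hire_year FROM employees c JOIN departments p ON c.department_id = p.id WHERE c.salary >= 65116

Execution result:
name | department | hire_year
Carol Johnson | Engineering | 2021
Leo Garcia | Sales | 2022
Grace Smith | HR | 2017
Ivy Jones | Sales | 2022
Ivy Brown | Engineering | 2018
Grace Johnson | Engineering | 2021
Frank Davis | HR | 2020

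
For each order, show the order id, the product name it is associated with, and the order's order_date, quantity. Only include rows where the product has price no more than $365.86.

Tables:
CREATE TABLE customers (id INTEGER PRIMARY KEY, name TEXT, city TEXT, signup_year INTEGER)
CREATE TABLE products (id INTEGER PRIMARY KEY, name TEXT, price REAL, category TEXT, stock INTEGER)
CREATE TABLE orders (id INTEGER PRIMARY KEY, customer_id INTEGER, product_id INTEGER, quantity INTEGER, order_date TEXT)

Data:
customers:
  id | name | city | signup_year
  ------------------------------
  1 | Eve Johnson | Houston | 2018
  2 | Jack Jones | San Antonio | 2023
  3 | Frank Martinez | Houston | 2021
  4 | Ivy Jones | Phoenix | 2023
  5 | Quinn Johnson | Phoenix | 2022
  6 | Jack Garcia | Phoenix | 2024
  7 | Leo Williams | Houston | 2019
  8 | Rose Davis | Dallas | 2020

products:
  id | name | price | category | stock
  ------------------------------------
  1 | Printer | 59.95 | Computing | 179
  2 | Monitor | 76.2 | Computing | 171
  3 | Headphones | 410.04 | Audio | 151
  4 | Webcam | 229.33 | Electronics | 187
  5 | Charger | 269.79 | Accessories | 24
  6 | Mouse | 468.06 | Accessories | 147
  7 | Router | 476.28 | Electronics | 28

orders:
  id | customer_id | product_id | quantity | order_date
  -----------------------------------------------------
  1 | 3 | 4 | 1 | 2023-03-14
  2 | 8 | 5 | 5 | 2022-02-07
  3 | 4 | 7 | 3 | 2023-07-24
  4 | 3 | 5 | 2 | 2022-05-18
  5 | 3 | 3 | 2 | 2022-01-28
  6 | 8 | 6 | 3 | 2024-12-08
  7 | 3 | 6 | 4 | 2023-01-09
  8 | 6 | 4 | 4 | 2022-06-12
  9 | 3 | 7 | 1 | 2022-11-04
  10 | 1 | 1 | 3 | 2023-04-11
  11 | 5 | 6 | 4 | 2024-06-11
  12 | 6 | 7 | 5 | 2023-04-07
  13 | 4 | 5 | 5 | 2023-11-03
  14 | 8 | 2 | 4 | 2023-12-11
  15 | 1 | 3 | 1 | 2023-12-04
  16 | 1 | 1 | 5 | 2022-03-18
SELECT c.id, p.name AS product, c.order_date, c.quantity FROM orders c JOIN products p ON c.product_id = p.id WHERE p.price <= 365.86

Execution result:
id | product | order_date | quantity
1 | Webcam | 2023-03-14 | 1
2 | Charger | 2022-02-07 | 5
4 | Charger | 2022-05-18 | 2
8 | Webcam | 2022-06-12 | 4
10 | Printer | 2023-04-11 | 3
13 | Charger | 2023-11-03 | 5
14 | Monitor | 2023-12-11 | 4
16 | Printer | 2022-03-18 | 5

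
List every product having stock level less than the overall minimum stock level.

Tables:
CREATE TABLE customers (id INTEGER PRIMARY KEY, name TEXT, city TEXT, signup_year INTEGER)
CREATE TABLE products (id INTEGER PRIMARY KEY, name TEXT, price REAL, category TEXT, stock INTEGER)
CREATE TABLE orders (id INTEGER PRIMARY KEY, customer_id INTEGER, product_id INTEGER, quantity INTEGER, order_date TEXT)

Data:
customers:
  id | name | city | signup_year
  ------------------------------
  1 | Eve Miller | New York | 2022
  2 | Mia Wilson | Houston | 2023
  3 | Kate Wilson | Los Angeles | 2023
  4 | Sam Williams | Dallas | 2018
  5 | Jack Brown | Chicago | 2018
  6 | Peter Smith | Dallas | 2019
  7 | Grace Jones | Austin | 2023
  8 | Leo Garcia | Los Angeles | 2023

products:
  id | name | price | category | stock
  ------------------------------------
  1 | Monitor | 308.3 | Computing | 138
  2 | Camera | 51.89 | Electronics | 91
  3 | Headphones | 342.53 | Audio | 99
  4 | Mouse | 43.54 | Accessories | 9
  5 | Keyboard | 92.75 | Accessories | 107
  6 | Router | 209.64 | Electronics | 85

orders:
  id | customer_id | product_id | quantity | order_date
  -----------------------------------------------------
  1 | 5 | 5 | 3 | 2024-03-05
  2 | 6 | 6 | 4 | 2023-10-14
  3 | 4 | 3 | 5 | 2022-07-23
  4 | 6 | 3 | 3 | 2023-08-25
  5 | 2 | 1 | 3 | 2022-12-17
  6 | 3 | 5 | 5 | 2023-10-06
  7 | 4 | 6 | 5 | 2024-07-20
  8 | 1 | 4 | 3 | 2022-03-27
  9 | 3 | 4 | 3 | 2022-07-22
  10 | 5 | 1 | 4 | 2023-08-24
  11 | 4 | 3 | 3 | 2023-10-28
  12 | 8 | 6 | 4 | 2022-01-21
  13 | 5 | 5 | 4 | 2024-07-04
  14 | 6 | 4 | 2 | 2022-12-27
SELECT name, stock FROM products WHERE stock < (SELECT MIN(stock) FROM products)

Execution result:
(no rows)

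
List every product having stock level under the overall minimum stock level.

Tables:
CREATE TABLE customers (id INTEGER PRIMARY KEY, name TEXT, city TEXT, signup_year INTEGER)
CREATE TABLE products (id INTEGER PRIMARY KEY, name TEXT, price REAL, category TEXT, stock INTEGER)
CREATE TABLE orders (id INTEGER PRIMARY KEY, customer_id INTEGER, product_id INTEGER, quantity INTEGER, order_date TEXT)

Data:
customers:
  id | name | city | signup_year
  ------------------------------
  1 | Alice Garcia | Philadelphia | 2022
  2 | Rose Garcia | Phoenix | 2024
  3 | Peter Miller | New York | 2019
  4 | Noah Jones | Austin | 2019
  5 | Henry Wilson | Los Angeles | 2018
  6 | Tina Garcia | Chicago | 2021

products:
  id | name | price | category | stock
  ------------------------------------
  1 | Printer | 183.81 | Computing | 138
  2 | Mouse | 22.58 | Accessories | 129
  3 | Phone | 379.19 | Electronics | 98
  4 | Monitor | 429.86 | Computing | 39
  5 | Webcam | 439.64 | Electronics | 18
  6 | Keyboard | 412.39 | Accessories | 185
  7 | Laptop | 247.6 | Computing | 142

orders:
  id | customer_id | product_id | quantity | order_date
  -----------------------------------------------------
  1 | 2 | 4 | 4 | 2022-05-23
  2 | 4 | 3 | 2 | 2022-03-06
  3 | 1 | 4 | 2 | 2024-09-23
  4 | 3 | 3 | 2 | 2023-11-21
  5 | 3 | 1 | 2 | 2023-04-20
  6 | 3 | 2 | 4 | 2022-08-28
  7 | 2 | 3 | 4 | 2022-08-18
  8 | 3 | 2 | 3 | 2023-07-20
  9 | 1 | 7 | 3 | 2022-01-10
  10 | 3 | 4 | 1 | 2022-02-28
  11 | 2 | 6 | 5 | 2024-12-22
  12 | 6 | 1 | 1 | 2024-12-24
SELECT name, stock FROM products WHERE stock < (SELECT MIN(stock) FROM products)

Execution result:
(no rows)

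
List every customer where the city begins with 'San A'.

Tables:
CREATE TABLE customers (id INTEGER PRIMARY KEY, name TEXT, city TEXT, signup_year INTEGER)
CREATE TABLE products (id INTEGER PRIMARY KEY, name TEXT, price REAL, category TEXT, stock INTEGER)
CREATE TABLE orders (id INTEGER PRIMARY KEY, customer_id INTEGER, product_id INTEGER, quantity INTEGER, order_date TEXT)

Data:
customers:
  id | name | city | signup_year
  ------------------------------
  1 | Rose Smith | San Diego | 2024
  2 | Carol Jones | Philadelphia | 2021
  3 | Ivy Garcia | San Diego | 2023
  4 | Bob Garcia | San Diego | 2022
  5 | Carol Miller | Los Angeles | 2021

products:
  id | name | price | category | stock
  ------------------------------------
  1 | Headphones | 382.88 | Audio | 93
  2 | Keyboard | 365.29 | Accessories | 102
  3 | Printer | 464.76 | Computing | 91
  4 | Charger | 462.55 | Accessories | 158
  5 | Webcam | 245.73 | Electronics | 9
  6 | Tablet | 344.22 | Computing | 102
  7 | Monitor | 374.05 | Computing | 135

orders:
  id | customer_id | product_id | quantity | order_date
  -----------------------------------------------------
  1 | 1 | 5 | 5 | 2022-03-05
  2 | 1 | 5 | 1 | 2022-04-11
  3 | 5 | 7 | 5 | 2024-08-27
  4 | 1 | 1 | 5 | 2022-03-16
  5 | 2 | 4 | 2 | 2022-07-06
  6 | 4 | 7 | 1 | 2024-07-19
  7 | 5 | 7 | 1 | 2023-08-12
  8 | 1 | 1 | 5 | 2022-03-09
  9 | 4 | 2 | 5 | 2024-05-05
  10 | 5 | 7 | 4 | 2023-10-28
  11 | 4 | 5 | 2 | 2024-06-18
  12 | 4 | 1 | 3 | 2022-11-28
SELECT name, city FROM customers WHERE city LIKE 'San A%'

Execution result:
(no rows)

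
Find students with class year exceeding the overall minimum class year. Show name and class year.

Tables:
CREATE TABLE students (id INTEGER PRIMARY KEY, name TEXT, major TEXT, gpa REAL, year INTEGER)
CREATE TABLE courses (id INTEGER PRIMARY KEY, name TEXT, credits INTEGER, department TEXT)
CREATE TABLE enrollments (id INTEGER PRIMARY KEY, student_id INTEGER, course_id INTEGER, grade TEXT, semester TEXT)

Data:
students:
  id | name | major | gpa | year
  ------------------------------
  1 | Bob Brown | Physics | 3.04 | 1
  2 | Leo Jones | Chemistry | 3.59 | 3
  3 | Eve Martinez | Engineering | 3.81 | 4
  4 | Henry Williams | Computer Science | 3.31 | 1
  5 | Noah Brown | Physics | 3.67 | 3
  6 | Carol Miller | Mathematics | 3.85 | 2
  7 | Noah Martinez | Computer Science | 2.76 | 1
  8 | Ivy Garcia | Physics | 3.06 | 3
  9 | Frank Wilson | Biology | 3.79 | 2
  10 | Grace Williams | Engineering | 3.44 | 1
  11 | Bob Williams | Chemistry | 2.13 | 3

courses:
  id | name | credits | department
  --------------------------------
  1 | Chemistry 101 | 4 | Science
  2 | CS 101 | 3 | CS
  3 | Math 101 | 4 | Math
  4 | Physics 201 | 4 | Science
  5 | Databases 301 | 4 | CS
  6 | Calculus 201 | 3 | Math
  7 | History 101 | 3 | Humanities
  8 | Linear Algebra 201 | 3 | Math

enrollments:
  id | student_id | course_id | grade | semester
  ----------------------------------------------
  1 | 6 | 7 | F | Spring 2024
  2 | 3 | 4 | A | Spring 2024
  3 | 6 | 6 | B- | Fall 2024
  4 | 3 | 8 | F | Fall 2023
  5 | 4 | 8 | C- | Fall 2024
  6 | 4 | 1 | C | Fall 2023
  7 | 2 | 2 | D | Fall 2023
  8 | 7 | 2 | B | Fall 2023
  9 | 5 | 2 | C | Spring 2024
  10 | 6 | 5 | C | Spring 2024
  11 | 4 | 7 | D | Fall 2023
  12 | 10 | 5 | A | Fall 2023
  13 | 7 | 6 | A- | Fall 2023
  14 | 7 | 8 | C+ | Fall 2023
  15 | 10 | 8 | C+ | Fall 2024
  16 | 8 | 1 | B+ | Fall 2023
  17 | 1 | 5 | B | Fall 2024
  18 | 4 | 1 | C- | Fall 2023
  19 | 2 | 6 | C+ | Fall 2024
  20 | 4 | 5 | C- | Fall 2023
SELECT name, year FROM students WHERE year > (SELECT MIN(year) FROM students)

Execution result:
name | year
Leo Jones | 3
Eve Martinez | 4
Noah Brown | 3
Carol Miller | 2
Ivy Garcia | 3
Frank Wilson | 2
Bob Williams | 3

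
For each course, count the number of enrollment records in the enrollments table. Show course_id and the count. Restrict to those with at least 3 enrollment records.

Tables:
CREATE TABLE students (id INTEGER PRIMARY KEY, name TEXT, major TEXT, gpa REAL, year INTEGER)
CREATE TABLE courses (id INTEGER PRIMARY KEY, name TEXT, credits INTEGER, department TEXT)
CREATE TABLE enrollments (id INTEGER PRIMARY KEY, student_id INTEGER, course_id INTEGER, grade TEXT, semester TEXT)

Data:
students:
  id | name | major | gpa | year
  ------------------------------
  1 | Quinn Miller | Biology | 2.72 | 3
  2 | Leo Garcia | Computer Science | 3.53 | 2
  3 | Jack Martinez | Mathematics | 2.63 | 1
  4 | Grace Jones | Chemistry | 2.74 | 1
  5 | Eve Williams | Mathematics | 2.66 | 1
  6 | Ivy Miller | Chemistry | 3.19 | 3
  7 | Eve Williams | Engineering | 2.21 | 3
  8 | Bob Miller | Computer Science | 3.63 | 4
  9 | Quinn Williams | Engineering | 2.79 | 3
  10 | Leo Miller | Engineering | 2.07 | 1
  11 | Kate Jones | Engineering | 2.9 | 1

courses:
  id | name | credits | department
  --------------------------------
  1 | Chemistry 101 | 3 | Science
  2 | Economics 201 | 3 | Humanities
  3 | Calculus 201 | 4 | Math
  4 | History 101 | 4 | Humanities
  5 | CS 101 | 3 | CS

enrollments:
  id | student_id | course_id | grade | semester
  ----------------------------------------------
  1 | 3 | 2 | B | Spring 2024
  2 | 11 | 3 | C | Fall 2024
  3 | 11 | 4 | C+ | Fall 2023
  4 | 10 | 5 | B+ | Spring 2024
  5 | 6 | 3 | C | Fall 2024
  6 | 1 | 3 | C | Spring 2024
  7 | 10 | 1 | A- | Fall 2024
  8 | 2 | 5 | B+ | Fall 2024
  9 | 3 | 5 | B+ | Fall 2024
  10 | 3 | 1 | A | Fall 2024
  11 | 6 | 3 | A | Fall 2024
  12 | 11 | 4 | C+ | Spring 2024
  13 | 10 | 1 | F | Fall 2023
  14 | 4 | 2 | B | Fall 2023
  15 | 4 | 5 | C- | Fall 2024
SELECT course_id, COUNT(*) AS enrollment_count FROM enrollments GROUP BY course_id HAVING COUNT(*) >= 3

Execution result:
course_id | enrollment_count
1 | 3
3 | 4
5 | 4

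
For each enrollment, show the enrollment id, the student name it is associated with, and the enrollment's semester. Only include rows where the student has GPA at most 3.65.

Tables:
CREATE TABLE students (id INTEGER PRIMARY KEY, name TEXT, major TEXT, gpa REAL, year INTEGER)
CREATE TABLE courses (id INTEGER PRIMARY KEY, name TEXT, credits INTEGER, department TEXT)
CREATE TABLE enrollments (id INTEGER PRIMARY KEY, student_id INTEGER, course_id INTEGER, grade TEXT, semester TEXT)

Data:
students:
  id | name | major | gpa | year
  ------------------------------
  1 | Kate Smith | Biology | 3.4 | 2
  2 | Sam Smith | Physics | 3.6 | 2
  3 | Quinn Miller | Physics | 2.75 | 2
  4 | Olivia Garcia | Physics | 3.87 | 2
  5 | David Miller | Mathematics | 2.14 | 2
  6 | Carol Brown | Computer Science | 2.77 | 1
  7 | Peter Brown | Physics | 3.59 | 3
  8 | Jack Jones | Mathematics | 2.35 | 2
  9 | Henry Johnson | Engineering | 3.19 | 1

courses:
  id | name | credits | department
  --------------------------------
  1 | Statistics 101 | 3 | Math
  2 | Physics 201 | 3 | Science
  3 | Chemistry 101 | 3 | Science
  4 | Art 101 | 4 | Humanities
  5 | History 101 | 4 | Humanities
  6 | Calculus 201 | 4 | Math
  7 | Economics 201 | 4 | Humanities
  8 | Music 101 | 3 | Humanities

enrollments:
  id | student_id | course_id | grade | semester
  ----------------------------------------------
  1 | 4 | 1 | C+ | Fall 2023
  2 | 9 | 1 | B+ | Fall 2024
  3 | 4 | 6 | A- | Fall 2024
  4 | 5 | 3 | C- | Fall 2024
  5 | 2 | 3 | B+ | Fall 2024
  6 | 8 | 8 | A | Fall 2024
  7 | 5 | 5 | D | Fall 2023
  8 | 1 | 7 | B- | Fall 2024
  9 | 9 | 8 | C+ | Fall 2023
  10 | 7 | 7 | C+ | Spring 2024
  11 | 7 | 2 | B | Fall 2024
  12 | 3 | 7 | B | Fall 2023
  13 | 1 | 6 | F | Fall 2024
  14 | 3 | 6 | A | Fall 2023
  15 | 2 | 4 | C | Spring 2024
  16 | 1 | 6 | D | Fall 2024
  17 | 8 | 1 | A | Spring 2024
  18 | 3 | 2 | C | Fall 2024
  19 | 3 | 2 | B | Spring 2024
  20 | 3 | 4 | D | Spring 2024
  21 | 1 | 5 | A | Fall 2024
SELECT c.id, p.name AS student, c.semester FROM enrollments c JOIN students p ON c.student_id = p.id WHERE p.gpa <= 3.65

Execution result:
id | student | semester
2 | Henry Johnson | Fall 2024
4 | David Miller | Fall 2024
5 | Sam Smith | Fall 2024
6 | Jack Jones | Fall 2024
7 | David Miller | Fall 2023
8 | Kate Smith | Fall 2024
9 | Henry Johnson | Fall 2023
10 | Peter Brown | Spring 2024
11 | Peter Brown | Fall 2024
12 | Quinn Miller | Fall 2023
13 | Kate Smith | Fall 2024
14 | Quinn Miller | Fall 2023
15 | Sam Smith | Spring 2024
16 | Kate Smith | Fall 2024
17 | Jack Jones | Spring 2024
18 | Quinn Miller | Fall 2024
19 | Quinn Miller | Spring 2024
20 | Quinn Miller | Spring 2024
21 | Kate Smith | Fall 2024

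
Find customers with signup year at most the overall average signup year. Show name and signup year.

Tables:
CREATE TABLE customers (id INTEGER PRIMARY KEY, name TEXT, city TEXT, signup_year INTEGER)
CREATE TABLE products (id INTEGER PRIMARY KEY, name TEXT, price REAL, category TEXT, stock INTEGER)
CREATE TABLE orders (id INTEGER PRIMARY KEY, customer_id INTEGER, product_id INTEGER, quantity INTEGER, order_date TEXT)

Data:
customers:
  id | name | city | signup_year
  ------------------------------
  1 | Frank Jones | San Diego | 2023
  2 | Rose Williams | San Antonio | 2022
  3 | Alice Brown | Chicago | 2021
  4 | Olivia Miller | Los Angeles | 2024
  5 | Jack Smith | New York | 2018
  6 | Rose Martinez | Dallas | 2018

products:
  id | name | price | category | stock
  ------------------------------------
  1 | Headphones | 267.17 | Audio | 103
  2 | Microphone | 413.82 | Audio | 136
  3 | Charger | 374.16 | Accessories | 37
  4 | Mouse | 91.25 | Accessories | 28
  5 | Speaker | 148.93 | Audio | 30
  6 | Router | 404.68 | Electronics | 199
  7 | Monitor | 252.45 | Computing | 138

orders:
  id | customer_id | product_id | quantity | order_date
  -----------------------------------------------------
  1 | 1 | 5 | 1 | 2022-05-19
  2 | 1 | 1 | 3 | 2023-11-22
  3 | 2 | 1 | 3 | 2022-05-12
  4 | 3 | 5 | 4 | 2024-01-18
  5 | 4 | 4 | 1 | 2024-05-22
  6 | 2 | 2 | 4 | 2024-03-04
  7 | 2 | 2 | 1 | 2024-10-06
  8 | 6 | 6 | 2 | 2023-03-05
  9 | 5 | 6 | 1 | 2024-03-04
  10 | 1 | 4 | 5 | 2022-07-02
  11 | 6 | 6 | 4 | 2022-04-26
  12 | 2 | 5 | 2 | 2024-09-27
SELECT name, signup_year FROM customers WHERE signup_year <= (SELECT AVG(signup_year) FROM customers)

Execution result:
name | signup_year
Alice Brown | 2021
Jack Smith | 2018
Rose Martinez | 2018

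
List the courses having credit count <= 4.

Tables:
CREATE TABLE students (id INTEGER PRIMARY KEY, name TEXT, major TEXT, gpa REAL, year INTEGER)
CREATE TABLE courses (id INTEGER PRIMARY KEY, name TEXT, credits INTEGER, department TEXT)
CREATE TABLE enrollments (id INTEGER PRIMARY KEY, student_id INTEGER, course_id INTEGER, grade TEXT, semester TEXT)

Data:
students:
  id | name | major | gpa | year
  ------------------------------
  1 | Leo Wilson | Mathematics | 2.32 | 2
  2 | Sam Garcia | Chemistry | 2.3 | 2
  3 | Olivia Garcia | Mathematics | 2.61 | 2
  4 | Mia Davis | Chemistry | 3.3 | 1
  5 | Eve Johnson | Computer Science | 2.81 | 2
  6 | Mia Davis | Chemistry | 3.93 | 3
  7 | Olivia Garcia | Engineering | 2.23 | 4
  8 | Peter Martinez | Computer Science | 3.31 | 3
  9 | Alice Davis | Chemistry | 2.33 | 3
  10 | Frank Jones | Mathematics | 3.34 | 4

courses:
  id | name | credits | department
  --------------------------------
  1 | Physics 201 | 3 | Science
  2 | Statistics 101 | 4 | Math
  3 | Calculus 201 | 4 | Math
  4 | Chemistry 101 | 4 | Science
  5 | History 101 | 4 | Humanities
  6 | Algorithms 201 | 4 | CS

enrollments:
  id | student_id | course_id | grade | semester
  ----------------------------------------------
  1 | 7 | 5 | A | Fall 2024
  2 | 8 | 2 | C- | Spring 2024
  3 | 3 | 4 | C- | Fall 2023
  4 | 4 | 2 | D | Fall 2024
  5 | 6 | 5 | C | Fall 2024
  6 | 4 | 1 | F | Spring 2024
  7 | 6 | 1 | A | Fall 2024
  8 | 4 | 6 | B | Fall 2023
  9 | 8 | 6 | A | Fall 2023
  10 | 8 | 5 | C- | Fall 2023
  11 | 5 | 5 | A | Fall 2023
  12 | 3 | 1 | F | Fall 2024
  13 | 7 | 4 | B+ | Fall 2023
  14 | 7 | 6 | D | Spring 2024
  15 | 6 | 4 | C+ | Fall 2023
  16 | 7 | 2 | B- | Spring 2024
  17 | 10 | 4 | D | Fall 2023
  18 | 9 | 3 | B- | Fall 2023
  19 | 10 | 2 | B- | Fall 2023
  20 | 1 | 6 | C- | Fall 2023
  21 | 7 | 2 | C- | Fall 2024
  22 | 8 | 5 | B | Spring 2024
SELECT name, credits FROM courses WHERE credits <= 4

Execution result:
name | credits
Physics 201 | 3
Statistics 101 | 4
Calculus 201 | 4
Chemistry 101 | 4
History 101 | 4
Algorithms 201 | 4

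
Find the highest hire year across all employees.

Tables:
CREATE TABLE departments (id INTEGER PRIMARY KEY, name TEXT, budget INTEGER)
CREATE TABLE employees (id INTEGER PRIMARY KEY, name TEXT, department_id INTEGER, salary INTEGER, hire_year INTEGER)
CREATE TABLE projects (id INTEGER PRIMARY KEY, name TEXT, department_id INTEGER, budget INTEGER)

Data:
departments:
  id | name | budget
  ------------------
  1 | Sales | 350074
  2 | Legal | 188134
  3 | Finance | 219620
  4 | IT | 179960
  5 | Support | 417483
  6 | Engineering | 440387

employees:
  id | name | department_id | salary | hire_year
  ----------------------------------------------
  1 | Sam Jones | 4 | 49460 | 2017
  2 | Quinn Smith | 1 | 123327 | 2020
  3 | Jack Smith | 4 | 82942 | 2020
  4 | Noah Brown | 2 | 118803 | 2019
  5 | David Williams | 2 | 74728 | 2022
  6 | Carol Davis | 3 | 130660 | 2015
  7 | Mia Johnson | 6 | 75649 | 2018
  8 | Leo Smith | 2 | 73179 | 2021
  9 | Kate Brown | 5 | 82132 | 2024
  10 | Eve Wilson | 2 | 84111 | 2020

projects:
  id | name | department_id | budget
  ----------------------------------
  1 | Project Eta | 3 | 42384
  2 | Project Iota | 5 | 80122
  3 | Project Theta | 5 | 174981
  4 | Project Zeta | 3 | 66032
SELECT MAX(hire_year) FROM employees

Execution result:
2024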